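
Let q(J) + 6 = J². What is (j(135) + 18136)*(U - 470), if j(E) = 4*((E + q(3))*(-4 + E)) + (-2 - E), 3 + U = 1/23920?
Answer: -78599462573/1840 ≈ -4.2717e+7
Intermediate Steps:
U = -71759/23920 (U = -3 + 1/23920 = -71759/23920 ≈ -3.0000)
q(J) = -6 + J²
j(E) = -2 - E + 4*(-4 + E)*(3 + E) (j(E) = 4*((E + (-6 + 3²))*(-4 + E)) + (-2 - E) = 4*((E + (-6 + 9))*(-4 + E)) + (-2 - E) = 4*((E + 3)*(-4 + E)) + (-2 - E) = 4*((3 + E)*(-4 + E)) + (-2 - E) = 4*((-4 + E)*(3 + E)) + (-2 - E) = 4*(-4 + E)*(3 + E) + (-2 - E) = -2 - E + 4*(-4 + E)*(3 + E))
(j(135) + 18136)*(U - 470) = ((-50 - 5*135 + 4*135²) + 18136)*(-71759/23920 - 470) = ((-50 - 675 + 4*18225) + 18136)*(-11314159/23920) = ((-50 - 675 + 72900) + 18136)*(-11314159/23920) = (72175 + 18136)*(-11314159/23920) = 90311*(-11314159/23920) = -78599462573/1840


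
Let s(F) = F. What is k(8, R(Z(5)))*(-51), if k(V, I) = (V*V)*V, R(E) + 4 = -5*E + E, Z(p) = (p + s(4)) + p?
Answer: -26112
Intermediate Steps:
Z(p) = 4 + 2*p (Z(p) = (p + 4) + p = (4 + p) + p = 4 + 2*p)
R(E) = -4 - 4*E (R(E) = -4 + (-5*E + E) = -4 - 4*E)
k(V, I) = V³ (k(V, I) = V²*V = V³)
k(8, R(Z(5)))*(-51) = 8³*(-51) = 512*(-51) = -26112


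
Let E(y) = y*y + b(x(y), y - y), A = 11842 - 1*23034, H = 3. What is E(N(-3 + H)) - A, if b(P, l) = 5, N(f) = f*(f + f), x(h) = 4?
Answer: 11197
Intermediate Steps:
N(f) = 2*f² (N(f) = f*(2*f) = 2*f²)
A = -11192 (A = 11842 - 23034 = -11192)
E(y) = 5 + y² (E(y) = y*y + 5 = y² + 5 = 5 + y²)
E(N(-3 + H)) - A = (5 + (2*(-3 + 3)²)²) - 1*(-11192) = (5 + (2*0²)²) + 11192 = (5 + (2*0)²) + 11192 = (5 + 0²) + 11192 = (5 + 0) + 11192 = 5 + 11192 = 11197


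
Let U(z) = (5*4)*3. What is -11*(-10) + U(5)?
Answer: 170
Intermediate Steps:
U(z) = 60 (U(z) = 20*3 = 60)
-11*(-10) + U(5) = -11*(-10) + 60 = 110 + 60 = 170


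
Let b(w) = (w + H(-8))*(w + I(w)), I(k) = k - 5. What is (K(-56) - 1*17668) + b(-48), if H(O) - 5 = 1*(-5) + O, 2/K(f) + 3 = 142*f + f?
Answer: -96228134/8011 ≈ -12012.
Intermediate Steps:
K(f) = 2/(-3 + 143*f) (K(f) = 2/(-3 + (142*f + f)) = 2/(-3 + 143*f))
I(k) = -5 + k
H(O) = O (H(O) = 5 + (1*(-5) + O) = 5 + (-5 + O) = O)
b(w) = (-8 + w)*(-5 + 2*w) (b(w) = (w - 8)*(w + (-5 + w)) = (-8 + w)*(-5 + 2*w))
(K(-56) - 1*17668) + b(-48) = (2/(-3 + 143*(-56)) - 1*17668) + (40 - 21*(-48) + 2*(-48)**2) = (2/(-3 - 8008) - 17668) + (40 + 1008 + 2*2304) = (2/(-8011) - 17668) + (40 + 1008 + 4608) = (2*(-1/8011) - 17668) + 5656 = (-2/8011 - 17668) + 5656 = -141538350/8011 + 5656 = -96228134/8011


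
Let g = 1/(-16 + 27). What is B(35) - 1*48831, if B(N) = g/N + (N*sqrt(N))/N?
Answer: -18799934/385 + sqrt(35) ≈ -48825.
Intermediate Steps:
g = 1/11 ≈ 0.090909
B(N) = sqrt(N) + 1/(11*N) (B(N) = 1/(11*N) + (N*sqrt(N))/N = 1/(11*N) + N**(3/2)/N = 1/(11*N) + sqrt(N) = sqrt(N) + 1/(11*N))
B(35) - 1*48831 = (1/11 + 35**(3/2))/35 - 1*48831 = (1/11 + 35*sqrt(35))/35 - 48831 = (1/385 + sqrt(35)) - 48831 = -18799934/385 + sqrt(35)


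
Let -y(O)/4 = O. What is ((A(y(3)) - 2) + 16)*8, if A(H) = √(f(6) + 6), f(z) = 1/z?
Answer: 112 + 4*√222/3 ≈ 131.87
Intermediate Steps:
y(O) = -4*O
A(H) = √222/6 (A(H) = √(1/6 + 6) = √(⅙ + 6) = √(37/6) = √222/6)
((A(y(3)) - 2) + 16)*8 = ((√222/6 - 2) + 16)*8 = ((-2 + √222/6) + 16)*8 = (14 + √222/6)*8 = 112 + 4*√222/3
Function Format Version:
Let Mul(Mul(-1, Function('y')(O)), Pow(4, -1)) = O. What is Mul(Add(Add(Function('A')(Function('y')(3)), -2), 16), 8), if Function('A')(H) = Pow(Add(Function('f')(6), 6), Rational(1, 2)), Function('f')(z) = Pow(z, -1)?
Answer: Add(112, Mul(Rational(4, 3), Pow(222, Rational(1, 2)))) ≈ 131.87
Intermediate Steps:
Function('y')(O) = Mul(-4, O)
Function('A')(H) = Mul(Rational(1, 6), Pow(222, Rational(1, 2))) (Function('A')(H) = Pow(Add(Pow(6, -1), 6), Rational(1, 2)) = Pow(Add(Rational(1, 6), 6), Rational(1, 2)) = Pow(Rational(37, 6), Rational(1, 2)) = Mul(Rational(1, 6), Pow(222, Rational(1, 2))))
Mul(Add(Add(Function('A')(Function('y')(3)), -2), 16), 8) = Mul(Add(Add(Mul(Rational(1, 6), Pow(222, Rational(1, 2))), -2), 16), 8) = Mul(Add(Add(-2, Mul(Rational(1, 6), Pow(222, Rational(1, 2)))), 16), 8) = Mul(Add(14, Mul(Rational(1, 6), Pow(222, Rational(1, 2)))), 8) = Add(112, Mul(Rational(4, 3), Pow(222, Rational(1, 2))))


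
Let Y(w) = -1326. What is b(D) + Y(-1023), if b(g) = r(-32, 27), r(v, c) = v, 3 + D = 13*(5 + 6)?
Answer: -1358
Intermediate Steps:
D = 140 (D = -3 + 13*(5 + 6) = -3 + 13*11 = -3 + 143 = 140)
b(g) = -32
b(D) + Y(-1023) = -32 - 1326 = -1358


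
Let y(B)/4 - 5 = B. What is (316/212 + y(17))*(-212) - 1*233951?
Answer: -252923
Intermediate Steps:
y(B) = 20 + 4*B
(316/212 + y(17))*(-212) - 1*233951 = (316/212 + (20 + 4*17))*(-212) - 1*233951 = (316*(1/212) + (20 + 68))*(-212) - 233951 = (79/53 + 88)*(-212) - 233951 = (4743/53)*(-212) - 233951 = -18972 - 233951 = -252923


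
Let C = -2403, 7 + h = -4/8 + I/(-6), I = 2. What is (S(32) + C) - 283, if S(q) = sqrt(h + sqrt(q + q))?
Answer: -2686 + sqrt(6)/6 ≈ -2685.6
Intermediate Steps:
h = -47/6 (h = -7 + (-4/8 + 2/(-6)) = -7 + (-4*1/8 + 2*(-1/6)) = -7 + (-1/2 - 1/3) = -7 - 5/6 = -47/6 ≈ -7.8333)
S(q) = sqrt(-47/6 + sqrt(2)*sqrt(q)) (S(q) = sqrt(-47/6 + sqrt(q + q)) = sqrt(-47/6 + sqrt(2*q)) = sqrt(-47/6 + sqrt(2)*sqrt(q)))
(S(32) + C) - 283 = (sqrt(-282 + 36*sqrt(2)*sqrt(32))/6 - 2403) - 283 = (sqrt(-282 + 36*sqrt(2)*(4*sqrt(2)))/6 - 2403) - 283 = (sqrt(-282 + 288)/6 - 2403) - 283 = (sqrt(6)/6 - 2403) - 283 = (-2403 + sqrt(6)/6) - 283 = -2686 + sqrt(6)/6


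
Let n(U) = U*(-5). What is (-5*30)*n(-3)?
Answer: -2250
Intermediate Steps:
n(U) = -5*U
(-5*30)*n(-3) = (-5*30)*(-5*(-3)) = -150*15 = -2250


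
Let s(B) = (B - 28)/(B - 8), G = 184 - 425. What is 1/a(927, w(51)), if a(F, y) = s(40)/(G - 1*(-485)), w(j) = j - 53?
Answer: 1952/3 ≈ 650.67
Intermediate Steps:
G = -241
w(j) = -53 + j
s(B) = (-28 + B)/(-8 + B)
a(F, y) = 3/1952 (a(F, y) = ((-28 + 40)/(-8 + 40))/(-241 - 1*(-485)) = (12/32)/(-241 + 485) = ((1/32)*12)/244 = (3/8)*(1/244) = 3/1952)
1/a(927, w(51)) = 1/(3/1952) = 1952/3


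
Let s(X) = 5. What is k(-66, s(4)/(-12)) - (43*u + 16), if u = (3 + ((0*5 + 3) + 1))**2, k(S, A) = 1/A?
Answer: -10627/5 ≈ -2125.4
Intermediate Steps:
u = 49 (u = (3 + ((0 + 3) + 1))**2 = (3 + (3 + 1))**2 = (3 + 4)**2 = 7**2 = 49)
k(-66, s(4)/(-12)) - (43*u + 16) = 1/(5/(-12)) - (43*49 + 16) = 1/(5*(-1/12)) - (2107 + 16) = 1/(-5/12) - 1*2123 = -12/5 - 2123 = -10627/5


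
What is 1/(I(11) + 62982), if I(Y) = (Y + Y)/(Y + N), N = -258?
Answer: 247/15556532 ≈ 1.5878e-5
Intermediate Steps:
I(Y) = 2*Y/(-258 + Y) (I(Y) = (Y + Y)/(Y - 258) = (2*Y)/(-258 + Y) = 2*Y/(-258 + Y))
1/(I(11) + 62982) = 1/(2*11/(-258 + 11) + 62982) = 1/(2*11/(-247) + 62982) = 1/(2*11*(-1/247) + 62982) = 1/(-22/247 + 62982) = 1/(15556532/247) = 247/15556532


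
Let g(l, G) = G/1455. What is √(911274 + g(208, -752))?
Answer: √1929188745690/1455 ≈ 954.61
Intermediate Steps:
g(l, G) = G/1455 (g(l, G) = G*(1/1455) = G/1455)
√(911274 + g(208, -752)) = √(911274 + (1/1455)*(-752)) = √(911274 - 752/1455) = √(1325902918/1455) = √1929188745690/1455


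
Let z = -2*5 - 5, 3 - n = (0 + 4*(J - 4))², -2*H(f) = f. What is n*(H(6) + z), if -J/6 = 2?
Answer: 73674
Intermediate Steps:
J = -12 (J = -6*2 = -12)
H(f) = -f/2
n = -4093 (n = 3 - (0 + 4*(-12 - 4))² = 3 - (0 + 4*(-16))² = 3 - (0 - 64)² = 3 - 1*(-64)² = 3 - 1*4096 = 3 - 4096 = -4093)
z = -15 (z = -10 - 5 = -15)
n*(H(6) + z) = -4093*(-½*6 - 15) = -4093*(-3 - 15) = -4093*(-18) = 73674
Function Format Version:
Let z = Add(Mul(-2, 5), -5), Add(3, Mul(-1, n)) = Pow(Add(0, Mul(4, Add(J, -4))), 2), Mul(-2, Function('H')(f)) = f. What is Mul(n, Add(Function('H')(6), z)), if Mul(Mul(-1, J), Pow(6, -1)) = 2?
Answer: 73674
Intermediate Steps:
J = -12 (J = Mul(-6, 2) = -12)
Function('H')(f) = Mul(Rational(-1, 2), f)
n = -4093 (n = Add(3, Mul(-1, Pow(Add(0, Mul(4, Add(-12, -4))), 2))) = Add(3, Mul(-1, Pow(Add(0, Mul(4, -16)), 2))) = Add(3, Mul(-1, Pow(Add(0, -64), 2))) = Add(3, Mul(-1, Pow(-64, 2))) = Add(3, Mul(-1, 4096)) = Add(3, -4096) = -4093)
z = -15 (z = Add(-10, -5) = -15)
Mul(n, Add(Function('H')(6), z)) = Mul(-4093, Add(Mul(Rational(-1, 2), 6), -15)) = Mul(-4093, Add(-3, -15)) = Mul(-4093, -18) = 73674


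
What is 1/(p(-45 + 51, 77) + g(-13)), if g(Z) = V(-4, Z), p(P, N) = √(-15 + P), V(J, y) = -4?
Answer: -4/25 - 3*I/25 ≈ -0.16 - 0.12*I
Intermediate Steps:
g(Z) = -4
1/(p(-45 + 51, 77) + g(-13)) = 1/(√(-15 + (-45 + 51)) - 4) = 1/(√(-15 + 6) - 4) = 1/(√(-9) - 4) = 1/(3*I - 4) = 1/(-4 + 3*I) = (-4 - 3*I)/25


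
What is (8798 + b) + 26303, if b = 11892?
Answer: 46993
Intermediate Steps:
(8798 + b) + 26303 = (8798 + 11892) + 26303 = 20690 + 26303 = 46993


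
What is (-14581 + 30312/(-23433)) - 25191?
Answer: -310669196/7811 ≈ -39773.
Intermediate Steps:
(-14581 + 30312/(-23433)) - 25191 = (-14581 + 30312*(-1/23433)) - 25191 = (-14581 - 10104/7811) - 25191 = -113902295/7811 - 25191 = -310669196/7811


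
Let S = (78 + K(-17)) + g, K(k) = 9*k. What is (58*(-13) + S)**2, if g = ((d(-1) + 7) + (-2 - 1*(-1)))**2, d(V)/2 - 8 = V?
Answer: 184041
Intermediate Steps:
d(V) = 16 + 2*V
g = 400 (g = (((16 + 2*(-1)) + 7) + (-2 - 1*(-1)))**2 = (((16 - 2) + 7) + (-2 + 1))**2 = ((14 + 7) - 1)**2 = (21 - 1)**2 = 20**2 = 400)
S = 325 (S = (78 + 9*(-17)) + 400 = (78 - 153) + 400 = -75 + 400 = 325)
(58*(-13) + S)**2 = (58*(-13) + 325)**2 = (-754 + 325)**2 = (-429)**2 = 184041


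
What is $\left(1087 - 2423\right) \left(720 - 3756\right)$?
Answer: $4056096$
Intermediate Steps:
$\left(1087 - 2423\right) \left(720 - 3756\right) = \left(-1336\right) \left(-3036\right) = 4056096$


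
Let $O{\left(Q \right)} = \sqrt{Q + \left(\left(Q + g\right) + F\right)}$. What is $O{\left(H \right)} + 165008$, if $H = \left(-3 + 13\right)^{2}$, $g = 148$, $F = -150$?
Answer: $165008 + 3 \sqrt{22} \approx 1.6502 \cdot 10^{5}$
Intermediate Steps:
$H = 100$ ($H = 10^{2} = 100$)
$O{\left(Q \right)} = \sqrt{-2 + 2 Q}$ ($O{\left(Q \right)} = \sqrt{Q + \left(\left(Q + 148\right) - 150\right)} = \sqrt{Q + \left(\left(148 + Q\right) - 150\right)} = \sqrt{Q + \left(-2 + Q\right)} = \sqrt{-2 + 2 Q}$)
$O{\left(H \right)} + 165008 = \sqrt{-2 + 2 \cdot 100} + 165008 = \sqrt{-2 + 200} + 165008 = \sqrt{198} + 165008 = 3 \sqrt{22} + 165008 = 165008 + 3 \sqrt{22}$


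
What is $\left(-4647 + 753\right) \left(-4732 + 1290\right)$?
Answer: $13403148$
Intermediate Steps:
$\left(-4647 + 753\right) \left(-4732 + 1290\right) = \left(-3894\right) \left(-3442\right) = 13403148$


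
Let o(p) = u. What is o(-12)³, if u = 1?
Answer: 1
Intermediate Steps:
o(p) = 1
o(-12)³ = 1³ = 1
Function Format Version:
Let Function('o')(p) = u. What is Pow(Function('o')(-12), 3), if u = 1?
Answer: 1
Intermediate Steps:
Function('o')(p) = 1
Pow(Function('o')(-12), 3) = Pow(1, 3) = 1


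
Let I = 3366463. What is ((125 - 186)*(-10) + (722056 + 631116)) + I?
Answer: 4720245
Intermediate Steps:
((125 - 186)*(-10) + (722056 + 631116)) + I = ((125 - 186)*(-10) + (722056 + 631116)) + 3366463 = (-61*(-10) + 1353172) + 3366463 = (610 + 1353172) + 3366463 = 1353782 + 3366463 = 4720245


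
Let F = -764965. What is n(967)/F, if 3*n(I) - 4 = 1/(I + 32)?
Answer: -3997/2292600105 ≈ -1.7434e-6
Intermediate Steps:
n(I) = 4/3 + 1/(3*(32 + I)) (n(I) = 4/3 + 1/(3*(I + 32)) = 4/3 + 1/(3*(32 + I)))
n(967)/F = ((129 + 4*967)/(3*(32 + 967)))/(-764965) = ((⅓)*(129 + 3868)/999)*(-1/764965) = ((⅓)*(1/999)*3997)*(-1/764965) = (3997/2997)*(-1/764965) = -3997/2292600105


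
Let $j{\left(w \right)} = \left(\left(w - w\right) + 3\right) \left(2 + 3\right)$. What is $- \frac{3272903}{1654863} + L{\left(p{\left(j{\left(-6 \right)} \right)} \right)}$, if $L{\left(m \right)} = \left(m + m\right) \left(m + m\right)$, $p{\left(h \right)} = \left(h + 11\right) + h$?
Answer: $\frac{11124025909}{1654863} \approx 6722.0$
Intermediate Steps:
$j{\left(w \right)} = 15$ ($j{\left(w \right)} = \left(0 + 3\right) 5 = 3 \cdot 5 = 15$)
$p{\left(h \right)} = 11 + 2 h$ ($p{\left(h \right)} = \left(11 + h\right) + h = 11 + 2 h$)
$L{\left(m \right)} = 4 m^{2}$ ($L{\left(m \right)} = 2 m 2 m = 4 m^{2}$)
$- \frac{3272903}{1654863} + L{\left(p{\left(j{\left(-6 \right)} \right)} \right)} = - \frac{3272903}{1654863} + 4 \left(11 + 2 \cdot 15\right)^{2} = \left(-3272903\right) \frac{1}{1654863} + 4 \left(11 + 30\right)^{2} = - \frac{3272903}{1654863} + 4 \cdot 41^{2} = - \frac{3272903}{1654863} + 4 \cdot 1681 = - \frac{3272903}{1654863} + 6724 = \frac{11124025909}{1654863}$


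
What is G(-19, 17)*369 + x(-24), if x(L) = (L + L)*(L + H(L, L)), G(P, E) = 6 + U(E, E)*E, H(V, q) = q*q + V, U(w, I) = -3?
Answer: -41949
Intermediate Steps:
H(V, q) = V + q² (H(V, q) = q² + V = V + q²)
G(P, E) = 6 - 3*E
x(L) = 2*L*(L² + 2*L) (x(L) = (L + L)*(L + (L + L²)) = (2*L)*(L² + 2*L) = 2*L*(L² + 2*L))
G(-19, 17)*369 + x(-24) = (6 - 3*17)*369 + 2*(-24)²*(2 - 24) = (6 - 51)*369 + 2*576*(-22) = -45*369 - 25344 = -16605 - 25344 = -41949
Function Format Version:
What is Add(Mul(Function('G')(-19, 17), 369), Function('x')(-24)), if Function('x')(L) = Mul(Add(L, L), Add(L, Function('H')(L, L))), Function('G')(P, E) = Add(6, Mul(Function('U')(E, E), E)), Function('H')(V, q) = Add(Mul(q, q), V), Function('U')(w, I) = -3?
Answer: -41949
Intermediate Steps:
Function('H')(V, q) = Add(V, Pow(q, 2)) (Function('H')(V, q) = Add(Pow(q, 2), V) = Add(V, Pow(q, 2)))
Function('G')(P, E) = Add(6, Mul(-3, E))
Function('x')(L) = Mul(2, L, Add(Pow(L, 2), Mul(2, L))) (Function('x')(L) = Mul(Add(L, L), Add(L, Add(L, Pow(L, 2)))) = Mul(Mul(2, L), Add(Pow(L, 2), Mul(2, L))) = Mul(2, L, Add(Pow(L, 2), Mul(2, L))))
Add(Mul(Function('G')(-19, 17), 369), Function('x')(-24)) = Add(Mul(Add(6, Mul(-3, 17)), 369), Mul(2, Pow(-24, 2), Add(2, -24))) = Add(Mul(Add(6, -51), 369), Mul(2, 576, -22)) = Add(Mul(-45, 369), -25344) = Add(-16605, -25344) = -41949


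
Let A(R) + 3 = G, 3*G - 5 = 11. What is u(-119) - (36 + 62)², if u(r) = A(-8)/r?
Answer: -489805/51 ≈ -9604.0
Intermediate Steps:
G = 16/3 (G = 5/3 + (⅓)*11 = 5/3 + 11/3 = 16/3 ≈ 5.3333)
A(R) = 7/3 (A(R) = -3 + 16/3 = 7/3)
u(r) = 7/(3*r)
u(-119) - (36 + 62)² = (7/3)/(-119) - (36 + 62)² = (7/3)*(-1/119) - 1*98² = -1/51 - 1*9604 = -1/51 - 9604 = -489805/51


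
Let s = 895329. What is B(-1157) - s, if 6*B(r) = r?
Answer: -5373131/6 ≈ -8.9552e+5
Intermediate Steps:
B(r) = r/6
B(-1157) - s = (⅙)*(-1157) - 1*895329 = -1157/6 - 895329 = -5373131/6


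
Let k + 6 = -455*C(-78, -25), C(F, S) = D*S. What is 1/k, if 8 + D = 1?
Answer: -1/79631 ≈ -1.2558e-5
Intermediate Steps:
D = -7 (D = -8 + 1 = -7)
C(F, S) = -7*S
k = -79631 (k = -6 - (-3185)*(-25) = -6 - 455*175 = -6 - 79625 = -79631)
1/k = 1/(-79631) = -1/79631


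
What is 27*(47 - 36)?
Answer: 297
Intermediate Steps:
27*(47 - 36) = 27*11 = 297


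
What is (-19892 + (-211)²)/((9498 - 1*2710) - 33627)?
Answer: -24629/26839 ≈ -0.91766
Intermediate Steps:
(-19892 + (-211)²)/((9498 - 1*2710) - 33627) = (-19892 + 44521)/((9498 - 2710) - 33627) = 24629/(6788 - 33627) = 24629/(-26839) = 24629*(-1/26839) = -24629/26839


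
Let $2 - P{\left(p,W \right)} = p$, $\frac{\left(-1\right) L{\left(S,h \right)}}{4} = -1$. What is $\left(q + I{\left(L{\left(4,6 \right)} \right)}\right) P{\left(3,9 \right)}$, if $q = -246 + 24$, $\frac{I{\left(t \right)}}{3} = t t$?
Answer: $174$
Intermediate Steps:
$L{\left(S,h \right)} = 4$ ($L{\left(S,h \right)} = \left(-4\right) \left(-1\right) = 4$)
$I{\left(t \right)} = 3 t^{2}$ ($I{\left(t \right)} = 3 t t = 3 t^{2}$)
$P{\left(p,W \right)} = 2 - p$
$q = -222$
$\left(q + I{\left(L{\left(4,6 \right)} \right)}\right) P{\left(3,9 \right)} = \left(-222 + 3 \cdot 4^{2}\right) \left(2 - 3\right) = \left(-222 + 3 \cdot 16\right) \left(2 - 3\right) = \left(-222 + 48\right) \left(-1\right) = \left(-174\right) \left(-1\right) = 174$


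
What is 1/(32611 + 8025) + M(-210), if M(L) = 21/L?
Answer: -20313/203180 ≈ -0.099975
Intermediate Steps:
1/(32611 + 8025) + M(-210) = 1/(32611 + 8025) + 21/(-210) = 1/40636 + 21*(-1/210) = 1/40636 - ⅒ = -20313/203180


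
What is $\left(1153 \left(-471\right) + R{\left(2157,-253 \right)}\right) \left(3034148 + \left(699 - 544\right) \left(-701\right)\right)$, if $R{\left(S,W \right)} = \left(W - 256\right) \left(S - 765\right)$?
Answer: $-3661520709363$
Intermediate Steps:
$R{\left(S,W \right)} = \left(-765 + S\right) \left(-256 + W\right)$ ($R{\left(S,W \right)} = \left(-256 + W\right) \left(-765 + S\right) = \left(-765 + S\right) \left(-256 + W\right)$)
$\left(1153 \left(-471\right) + R{\left(2157,-253 \right)}\right) \left(3034148 + \left(699 - 544\right) \left(-701\right)\right) = \left(1153 \left(-471\right) + \left(195840 - -193545 - 552192 + 2157 \left(-253\right)\right)\right) \left(3034148 + \left(699 - 544\right) \left(-701\right)\right) = \left(-543063 + \left(195840 + 193545 - 552192 - 545721\right)\right) \left(3034148 + 155 \left(-701\right)\right) = \left(-543063 - 708528\right) \left(3034148 - 108655\right) = \left(-1251591\right) 2925493 = -3661520709363$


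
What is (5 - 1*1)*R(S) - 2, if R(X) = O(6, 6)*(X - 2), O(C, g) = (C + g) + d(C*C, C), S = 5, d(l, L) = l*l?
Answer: 15694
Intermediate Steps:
d(l, L) = l²
O(C, g) = C + g + C⁴ (O(C, g) = (C + g) + (C*C)² = (C + g) + (C²)² = (C + g) + C⁴ = C + g + C⁴)
R(X) = -2616 + 1308*X (R(X) = (6 + 6 + 6⁴)*(X - 2) = (6 + 6 + 1296)*(-2 + X) = 1308*(-2 + X) = -2616 + 1308*X)
(5 - 1*1)*R(S) - 2 = (5 - 1*1)*(-2616 + 1308*5) - 2 = (5 - 1)*(-2616 + 6540) - 2 = 4*3924 - 2 = 15696 - 2 = 15694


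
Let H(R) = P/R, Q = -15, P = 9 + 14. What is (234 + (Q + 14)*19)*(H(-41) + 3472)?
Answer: 30600735/41 ≈ 7.4636e+5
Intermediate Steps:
P = 23
H(R) = 23/R
(234 + (Q + 14)*19)*(H(-41) + 3472) = (234 + (-15 + 14)*19)*(23/(-41) + 3472) = (234 - 1*19)*(23*(-1/41) + 3472) = (234 - 19)*(-23/41 + 3472) = 215*(142329/41) = 30600735/41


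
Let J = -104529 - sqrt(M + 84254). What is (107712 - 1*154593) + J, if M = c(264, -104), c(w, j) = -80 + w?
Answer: -151410 - 3*sqrt(9382) ≈ -1.5170e+5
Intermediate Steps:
M = 184 (M = -80 + 264 = 184)
J = -104529 - 3*sqrt(9382) (J = -104529 - sqrt(184 + 84254) = -104529 - sqrt(84438) = -104529 - 3*sqrt(9382) ≈ -1.0482e+5)
(107712 - 1*154593) + J = (107712 - 1*154593) + (-104529 - 3*sqrt(9382)) = (107712 - 154593) + (-104529 - 3*sqrt(9382)) = -46881 + (-104529 - 3*sqrt(9382)) = -151410 - 3*sqrt(9382)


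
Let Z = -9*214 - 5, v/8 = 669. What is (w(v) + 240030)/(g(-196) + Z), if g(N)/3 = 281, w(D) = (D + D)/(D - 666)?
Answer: -93732607/424864 ≈ -220.62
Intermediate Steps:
v = 5352 (v = 8*669 = 5352)
w(D) = 2*D/(-666 + D) (w(D) = (2*D)/(-666 + D) = 2*D/(-666 + D))
g(N) = 843 (g(N) = 3*281 = 843)
Z = -1931 (Z = -1926 - 5 = -1931)
(w(v) + 240030)/(g(-196) + Z) = (2*5352/(-666 + 5352) + 240030)/(843 - 1931) = (2*5352/4686 + 240030)/(-1088) = (2*5352*(1/4686) + 240030)*(-1/1088) = (1784/781 + 240030)*(-1/1088) = (187465214/781)*(-1/1088) = -93732607/424864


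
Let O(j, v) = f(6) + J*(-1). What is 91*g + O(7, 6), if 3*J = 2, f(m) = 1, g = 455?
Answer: 124216/3 ≈ 41405.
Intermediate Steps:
J = ⅔ (J = (⅓)*2 = ⅔ ≈ 0.66667)
O(j, v) = ⅓ (O(j, v) = 1 + (⅔)*(-1) = 1 - ⅔ = ⅓)
91*g + O(7, 6) = 91*455 + ⅓ = 41405 + ⅓ = 124216/3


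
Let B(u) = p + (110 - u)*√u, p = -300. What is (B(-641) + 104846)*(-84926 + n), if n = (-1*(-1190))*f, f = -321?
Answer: -48814200136 - 350653916*I*√641 ≈ -4.8814e+10 - 8.8779e+9*I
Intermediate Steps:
n = -381990 (n = -1*(-1190)*(-321) = 1190*(-321) = -381990)
B(u) = -300 + √u*(110 - u) (B(u) = -300 + (110 - u)*√u = -300 + √u*(110 - u))
(B(-641) + 104846)*(-84926 + n) = ((-300 - (-641)^(3/2) + 110*√(-641)) + 104846)*(-84926 - 381990) = ((-300 - (-641)*I*√641 + 110*(I*√641)) + 104846)*(-466916) = ((-300 + 641*I*√641 + 110*I*√641) + 104846)*(-466916) = ((-300 + 751*I*√641) + 104846)*(-466916) = (104546 + 751*I*√641)*(-466916) = -48814200136 - 350653916*I*√641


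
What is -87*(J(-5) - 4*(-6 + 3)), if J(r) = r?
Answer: -609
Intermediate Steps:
-87*(J(-5) - 4*(-6 + 3)) = -87*(-5 - 4*(-6 + 3)) = -87*(-5 - 4*(-3)) = -87*(-5 + 12) = -87*7 = -609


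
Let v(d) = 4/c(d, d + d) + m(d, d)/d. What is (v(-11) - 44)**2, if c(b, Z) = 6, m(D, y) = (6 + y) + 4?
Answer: 2036329/1089 ≈ 1869.9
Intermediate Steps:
m(D, y) = 10 + y
v(d) = 2/3 + (10 + d)/d (v(d) = 4/6 + (10 + d)/d = 4*(1/6) + (10 + d)/d = 2/3 + (10 + d)/d)
(v(-11) - 44)**2 = ((5/3 + 10/(-11)) - 44)**2 = ((5/3 + 10*(-1/11)) - 44)**2 = ((5/3 - 10/11) - 44)**2 = (25/33 - 44)**2 = (-1427/33)**2 = 2036329/1089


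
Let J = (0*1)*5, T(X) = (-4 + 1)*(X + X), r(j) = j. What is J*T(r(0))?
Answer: 0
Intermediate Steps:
T(X) = -6*X
J = 0 (J = 0*5 = 0)
J*T(r(0)) = 0*(-6*0) = 0*0 = 0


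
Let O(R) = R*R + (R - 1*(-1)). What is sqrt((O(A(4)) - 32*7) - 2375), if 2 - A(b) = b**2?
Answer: 4*I*sqrt(151) ≈ 49.153*I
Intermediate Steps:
A(b) = 2 - b**2
O(R) = 1 + R + R**2 (O(R) = R**2 + (R + 1) = R**2 + (1 + R) = 1 + R + R**2)
sqrt((O(A(4)) - 32*7) - 2375) = sqrt(((1 + (2 - 1*4**2) + (2 - 1*4**2)**2) - 32*7) - 2375) = sqrt(((1 + (2 - 1*16) + (2 - 1*16)**2) - 224) - 2375) = sqrt(((1 + (2 - 16) + (2 - 16)**2) - 224) - 2375) = sqrt(((1 - 14 + (-14)**2) - 224) - 2375) = sqrt(((1 - 14 + 196) - 224) - 2375) = sqrt((183 - 224) - 2375) = sqrt(-41 - 2375) = sqrt(-2416) = 4*I*sqrt(151)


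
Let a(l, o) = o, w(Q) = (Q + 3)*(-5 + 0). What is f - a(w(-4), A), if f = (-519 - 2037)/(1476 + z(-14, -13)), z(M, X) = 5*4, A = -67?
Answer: 24419/374 ≈ 65.292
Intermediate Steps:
z(M, X) = 20
w(Q) = -15 - 5*Q (w(Q) = (3 + Q)*(-5) = -15 - 5*Q)
f = -639/374 (f = (-519 - 2037)/(1476 + 20) = -2556/1496 = -2556*1/1496 = -639/374 ≈ -1.7086)
f - a(w(-4), A) = -639/374 - 1*(-67) = -639/374 + 67 = 24419/374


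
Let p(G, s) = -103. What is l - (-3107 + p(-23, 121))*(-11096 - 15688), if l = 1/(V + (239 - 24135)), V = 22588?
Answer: -112457445121/1308 ≈ -8.5977e+7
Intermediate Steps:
l = -1/1308 (l = 1/(22588 + (239 - 24135)) = 1/(22588 - 23896) = 1/(-1308) = -1/1308 ≈ -0.00076453)
l - (-3107 + p(-23, 121))*(-11096 - 15688) = -1/1308 - (-3107 - 103)*(-11096 - 15688) = -1/1308 - (-3210)*(-26784) = -1/1308 - 1*85976640 = -1/1308 - 85976640 = -112457445121/1308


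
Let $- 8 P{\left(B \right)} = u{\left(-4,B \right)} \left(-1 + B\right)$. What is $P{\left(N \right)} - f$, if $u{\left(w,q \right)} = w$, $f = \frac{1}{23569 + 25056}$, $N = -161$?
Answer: $- \frac{3938626}{48625} \approx -81.0$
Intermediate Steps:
$f = \frac{1}{48625} \approx 2.0566 \cdot 10^{-5}$
$P{\left(B \right)} = - \frac{1}{2} + \frac{B}{2}$ ($P{\left(B \right)} = - \frac{\left(-4\right) \left(-1 + B\right)}{8} = - \frac{4 - 4 B}{8} = - \frac{1}{2} + \frac{B}{2}$)
$P{\left(N \right)} - f = \left(- \frac{1}{2} + \frac{1}{2} \left(-161\right)\right) - \frac{1}{48625} = \left(- \frac{1}{2} - \frac{161}{2}\right) - \frac{1}{48625} = -81 - \frac{1}{48625} = - \frac{3938626}{48625}$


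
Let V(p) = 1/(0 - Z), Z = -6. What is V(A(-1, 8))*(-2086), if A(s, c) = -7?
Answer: -1043/3 ≈ -347.67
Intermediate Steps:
V(p) = ⅙ (V(p) = 1/(0 - 1*(-6)) = 1/(0 + 6) = 1/6 = ⅙)
V(A(-1, 8))*(-2086) = (⅙)*(-2086) = -1043/3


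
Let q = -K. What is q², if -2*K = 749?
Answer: 561001/4 ≈ 1.4025e+5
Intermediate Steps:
K = -749/2 (K = -½*749 = -749/2 ≈ -374.50)
q = 749/2 (q = -1*(-749/2) = 749/2 ≈ 374.50)
q² = (749/2)² = 561001/4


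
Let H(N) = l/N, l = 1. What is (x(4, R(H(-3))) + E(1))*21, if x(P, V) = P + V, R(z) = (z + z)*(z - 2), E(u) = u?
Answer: 413/3 ≈ 137.67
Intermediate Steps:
H(N) = 1/N
R(z) = 2*z*(-2 + z) (R(z) = (2*z)*(-2 + z) = 2*z*(-2 + z))
(x(4, R(H(-3))) + E(1))*21 = ((4 + 2*(-2 + 1/(-3))/(-3)) + 1)*21 = ((4 + 2*(-⅓)*(-2 - ⅓)) + 1)*21 = ((4 + 2*(-⅓)*(-7/3)) + 1)*21 = ((4 + 14/9) + 1)*21 = (50/9 + 1)*21 = (59/9)*21 = 413/3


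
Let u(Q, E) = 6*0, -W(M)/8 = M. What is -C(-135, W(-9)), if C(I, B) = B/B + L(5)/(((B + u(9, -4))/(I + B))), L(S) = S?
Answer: 27/8 ≈ 3.3750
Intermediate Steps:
W(M) = -8*M
u(Q, E) = 0
C(I, B) = 1 + 5*(B + I)/B (C(I, B) = B/B + 5/(((B + 0)/(I + B))) = 1 + 5/((B/(B + I))) = 1 + 5*((B + I)/B) = 1 + 5*(B + I)/B)
-C(-135, W(-9)) = -(6 + 5*(-135)/(-8*(-9))) = -(6 + 5*(-135)/72) = -(6 + 5*(-135)*(1/72)) = -(6 - 75/8) = -1*(-27/8) = 27/8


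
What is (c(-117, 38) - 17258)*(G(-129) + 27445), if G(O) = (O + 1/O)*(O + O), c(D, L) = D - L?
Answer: -1057474077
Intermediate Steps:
G(O) = 2*O*(O + 1/O) (G(O) = (O + 1/O)*(2*O) = 2*O*(O + 1/O))
(c(-117, 38) - 17258)*(G(-129) + 27445) = ((-117 - 1*38) - 17258)*((2 + 2*(-129)**2) + 27445) = ((-117 - 38) - 17258)*((2 + 2*16641) + 27445) = (-155 - 17258)*((2 + 33282) + 27445) = -17413*(33284 + 27445) = -17413*60729 = -1057474077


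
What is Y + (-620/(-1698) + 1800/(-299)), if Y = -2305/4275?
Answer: -448128787/72347535 ≈ -6.1941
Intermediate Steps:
Y = -461/855 (Y = -2305*1/4275 = -461/855 ≈ -0.53918)
Y + (-620/(-1698) + 1800/(-299)) = -461/855 + (-620/(-1698) + 1800/(-299)) = -461/855 + (-620*(-1/1698) + 1800*(-1/299)) = -461/855 + (310/849 - 1800/299) = -461/855 - 1435510/253851 = -448128787/72347535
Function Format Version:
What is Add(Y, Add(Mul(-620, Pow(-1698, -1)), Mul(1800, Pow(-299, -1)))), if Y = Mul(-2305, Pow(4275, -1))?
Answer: Rational(-448128787, 72347535) ≈ -6.1941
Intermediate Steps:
Y = Rational(-461, 855) (Y = Mul(-2305, Rational(1, 4275)) = Rational(-461, 855) ≈ -0.53918)
Add(Y, Add(Mul(-620, Pow(-1698, -1)), Mul(1800, Pow(-299, -1)))) = Add(Rational(-461, 855), Add(Mul(-620, Pow(-1698, -1)), Mul(1800, Pow(-299, -1)))) = Add(Rational(-461, 855), Add(Mul(-620, Rational(-1, 1698)), Mul(1800, Rational(-1, 299)))) = Add(Rational(-461, 855), Add(Rational(310, 849), Rational(-1800, 299))) = Add(Rational(-461, 855), Rational(-1435510, 253851)) = Rational(-448128787, 72347535)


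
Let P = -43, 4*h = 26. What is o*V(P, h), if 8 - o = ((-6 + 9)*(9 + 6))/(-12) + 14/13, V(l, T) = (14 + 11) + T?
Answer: 34965/104 ≈ 336.20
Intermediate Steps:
h = 13/2 (h = (¼)*26 = 13/2 ≈ 6.5000)
V(l, T) = 25 + T
o = 555/52 (o = 8 - (((-6 + 9)*(9 + 6))/(-12) + 14/13) = 8 - ((3*15)*(-1/12) + 14*(1/13)) = 8 - (45*(-1/12) + 14/13) = 8 - (-15/4 + 14/13) = 8 - 1*(-139/52) = 8 + 139/52 = 555/52 ≈ 10.673)
o*V(P, h) = 555*(25 + 13/2)/52 = (555/52)*(63/2) = 34965/104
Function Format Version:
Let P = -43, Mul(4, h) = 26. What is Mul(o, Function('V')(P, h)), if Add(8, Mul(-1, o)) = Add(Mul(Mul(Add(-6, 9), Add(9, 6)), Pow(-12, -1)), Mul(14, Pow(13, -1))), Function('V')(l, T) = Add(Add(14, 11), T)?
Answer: Rational(34965, 104) ≈ 336.20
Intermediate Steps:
h = Rational(13, 2) (h = Mul(Rational(1, 4), 26) = Rational(13, 2) ≈ 6.5000)
Function('V')(l, T) = Add(25, T)
o = Rational(555, 52) (o = Add(8, Mul(-1, Add(Mul(Mul(Add(-6, 9), Add(9, 6)), Pow(-12, -1)), Mul(14, Pow(13, -1))))) = Add(8, Mul(-1, Add(Mul(Mul(3, 15), Rational(-1, 12)), Mul(14, Rational(1, 13))))) = Add(8, Mul(-1, Add(Mul(45, Rational(-1, 12)), Rational(14, 13)))) = Add(8, Mul(-1, Add(Rational(-15, 4), Rational(14, 13)))) = Add(8, Mul(-1, Rational(-139, 52))) = Add(8, Rational(139, 52)) = Rational(555, 52) ≈ 10.673)
Mul(o, Function('V')(P, h)) = Mul(Rational(555, 52), Add(25, Rational(13, 2))) = Mul(Rational(555, 52), Rational(63, 2)) = Rational(34965, 104)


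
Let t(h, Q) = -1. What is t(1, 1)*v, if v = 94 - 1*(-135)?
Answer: -229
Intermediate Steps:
v = 229 (v = 94 + 135 = 229)
t(1, 1)*v = -1*229 = -229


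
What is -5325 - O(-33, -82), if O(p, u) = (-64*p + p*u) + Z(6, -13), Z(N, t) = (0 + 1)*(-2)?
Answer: -10141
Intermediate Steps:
Z(N, t) = -2 (Z(N, t) = 1*(-2) = -2)
O(p, u) = -2 - 64*p + p*u (O(p, u) = (-64*p + p*u) - 2 = -2 - 64*p + p*u)
-5325 - O(-33, -82) = -5325 - (-2 - 64*(-33) - 33*(-82)) = -5325 - (-2 + 2112 + 2706) = -5325 - 1*4816 = -5325 - 4816 = -10141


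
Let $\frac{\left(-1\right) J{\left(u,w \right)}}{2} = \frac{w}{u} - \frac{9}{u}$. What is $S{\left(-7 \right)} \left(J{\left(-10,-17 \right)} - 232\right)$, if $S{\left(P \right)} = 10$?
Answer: $-2372$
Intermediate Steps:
$J{\left(u,w \right)} = \frac{18}{u} - \frac{2 w}{u}$ ($J{\left(u,w \right)} = - 2 \left(\frac{w}{u} - \frac{9}{u}\right) = - 2 \left(- \frac{9}{u} + \frac{w}{u}\right) = \frac{18}{u} - \frac{2 w}{u}$)
$S{\left(-7 \right)} \left(J{\left(-10,-17 \right)} - 232\right) = 10 \left(\frac{2 \left(9 - -17\right)}{-10} - 232\right) = 10 \left(2 \left(- \frac{1}{10}\right) \left(9 + 17\right) - 232\right) = 10 \left(2 \left(- \frac{1}{10}\right) 26 - 232\right) = 10 \left(- \frac{26}{5} - 232\right) = 10 \left(- \frac{1186}{5}\right) = -2372$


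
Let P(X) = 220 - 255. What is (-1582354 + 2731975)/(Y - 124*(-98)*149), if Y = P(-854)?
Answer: 1149621/1810613 ≈ 0.63493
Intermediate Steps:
P(X) = -35
Y = -35
(-1582354 + 2731975)/(Y - 124*(-98)*149) = (-1582354 + 2731975)/(-35 - 124*(-98)*149) = 1149621/(-35 + 12152*149) = 1149621/(-35 + 1810648) = 1149621/1810613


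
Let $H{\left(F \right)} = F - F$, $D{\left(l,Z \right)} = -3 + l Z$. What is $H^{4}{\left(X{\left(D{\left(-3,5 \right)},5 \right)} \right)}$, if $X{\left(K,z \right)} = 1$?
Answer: $0$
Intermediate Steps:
$D{\left(l,Z \right)} = -3 + Z l$
$H{\left(F \right)} = 0$
$H^{4}{\left(X{\left(D{\left(-3,5 \right)},5 \right)} \right)} = 0^{4} = 0$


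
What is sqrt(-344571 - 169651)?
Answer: I*sqrt(514222) ≈ 717.09*I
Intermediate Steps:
sqrt(-344571 - 169651) = sqrt(-514222) = I*sqrt(514222)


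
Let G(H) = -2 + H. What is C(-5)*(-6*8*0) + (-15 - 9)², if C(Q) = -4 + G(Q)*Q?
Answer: 576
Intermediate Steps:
C(Q) = -4 + Q*(-2 + Q) (C(Q) = -4 + (-2 + Q)*Q = -4 + Q*(-2 + Q))
C(-5)*(-6*8*0) + (-15 - 9)² = (-4 - 5*(-2 - 5))*(-6*8*0) + (-15 - 9)² = (-4 - 5*(-7))*(-48*0) + (-24)² = (-4 + 35)*0 + 576 = 31*0 + 576 = 0 + 576 = 576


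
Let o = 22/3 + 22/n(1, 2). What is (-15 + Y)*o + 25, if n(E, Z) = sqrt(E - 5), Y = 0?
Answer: -85 + 165*I ≈ -85.0 + 165.0*I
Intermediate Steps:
n(E, Z) = sqrt(-5 + E)
o = 22/3 - 11*I (o = 22/3 + 22/(sqrt(-5 + 1)) = 22*(1/3) + 22/(sqrt(-4)) = 22/3 + 22/((2*I)) = 22/3 + 22*(-I/2) = 22/3 - 11*I ≈ 7.3333 - 11.0*I)
(-15 + Y)*o + 25 = (-15 + 0)*(22/3 - 11*I) + 25 = -15*(22/3 - 11*I) + 25 = (-110 + 165*I) + 25 = -85 + 165*I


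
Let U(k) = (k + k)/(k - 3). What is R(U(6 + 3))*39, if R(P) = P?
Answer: 117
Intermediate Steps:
U(k) = 2*k/(-3 + k) (U(k) = (2*k)/(-3 + k) = 2*k/(-3 + k))
R(U(6 + 3))*39 = (2*(6 + 3)/(-3 + (6 + 3)))*39 = (2*9/(-3 + 9))*39 = (2*9/6)*39 = (2*9*(⅙))*39 = 3*39 = 117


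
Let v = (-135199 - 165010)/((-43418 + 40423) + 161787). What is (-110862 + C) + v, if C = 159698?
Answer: 7754465903/158792 ≈ 48834.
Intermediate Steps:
v = -300209/158792 (v = -300209/(-2995 + 161787) = -300209/158792 ≈ -1.8906)
(-110862 + C) + v = (-110862 + 159698) - 300209/158792 = 48836 - 300209/158792 = 7754465903/158792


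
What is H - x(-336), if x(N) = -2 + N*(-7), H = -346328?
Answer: -348678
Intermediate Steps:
x(N) = -2 - 7*N
H - x(-336) = -346328 - (-2 - 7*(-336)) = -346328 - (-2 + 2352) = -346328 - 1*2350 = -346328 - 2350 = -348678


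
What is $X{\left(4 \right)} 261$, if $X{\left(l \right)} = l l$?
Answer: $4176$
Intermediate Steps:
$X{\left(l \right)} = l^{2}$
$X{\left(4 \right)} 261 = 4^{2} \cdot 261 = 16 \cdot 261 = 4176$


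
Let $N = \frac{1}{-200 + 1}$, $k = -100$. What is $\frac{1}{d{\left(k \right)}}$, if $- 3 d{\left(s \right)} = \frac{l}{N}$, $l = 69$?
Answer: $\frac{1}{4577} \approx 0.00021848$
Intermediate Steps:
$N = - \frac{1}{199}$ ($N = \frac{1}{-199} = - \frac{1}{199} \approx -0.0050251$)
$d{\left(s \right)} = 4577$ ($d{\left(s \right)} = - \frac{69 \frac{1}{- \frac{1}{199}}}{3} = - \frac{69 \left(-199\right)}{3} = \left(- \frac{1}{3}\right) \left(-13731\right) = 4577$)
$\frac{1}{d{\left(k \right)}} = \frac{1}{4577}$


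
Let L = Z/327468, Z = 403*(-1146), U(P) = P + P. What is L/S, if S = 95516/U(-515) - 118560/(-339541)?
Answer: 13459777037395/881693436723884 ≈ 0.015266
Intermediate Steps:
U(P) = 2*P
Z = -461838
L = -76973/54578 (L = -461838/327468 = -461838*1/327468 = -76973/54578 ≈ -1.4103)
S = -16154740678/174863615 (S = 95516/((2*(-515))) - 118560/(-339541) = 95516/(-1030) - 118560*(-1/339541) = 95516*(-1/1030) + 118560/339541 = -47758/515 + 118560/339541 = -16154740678/174863615 ≈ -92.385)
L/S = -76973/(54578*(-16154740678/174863615)) = -76973/54578*(-174863615/16154740678) = 13459777037395/881693436723884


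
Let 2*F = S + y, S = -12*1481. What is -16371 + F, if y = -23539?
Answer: -74053/2 ≈ -37027.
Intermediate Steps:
S = -17772
F = -41311/2 (F = (-17772 - 23539)/2 = (1/2)*(-41311) = -41311/2 ≈ -20656.)
-16371 + F = -16371 - 41311/2 = -74053/2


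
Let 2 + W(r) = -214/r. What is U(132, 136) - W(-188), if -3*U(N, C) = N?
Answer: -4055/94 ≈ -43.138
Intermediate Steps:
U(N, C) = -N/3
W(r) = -2 - 214/r
U(132, 136) - W(-188) = -1/3*132 - (-2 - 214/(-188)) = -44 - (-2 - 214*(-1/188)) = -44 - (-2 + 107/94) = -44 - 1*(-81/94) = -44 + 81/94 = -4055/94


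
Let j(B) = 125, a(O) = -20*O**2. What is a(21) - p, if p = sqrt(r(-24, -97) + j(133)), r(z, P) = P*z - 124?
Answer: -8820 - sqrt(2329) ≈ -8868.3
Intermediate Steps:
r(z, P) = -124 + P*z
p = sqrt(2329) (p = sqrt((-124 - 97*(-24)) + 125) = sqrt((-124 + 2328) + 125) = sqrt(2204 + 125) = sqrt(2329) ≈ 48.260)
a(21) - p = -20*21**2 - sqrt(2329) = -20*441 - sqrt(2329) = -8820 - sqrt(2329)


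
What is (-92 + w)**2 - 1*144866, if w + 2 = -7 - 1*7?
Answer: -133202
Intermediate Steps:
w = -16 (w = -2 + (-7 - 1*7) = -2 + (-7 - 7) = -2 - 14 = -16)
(-92 + w)**2 - 1*144866 = (-92 - 16)**2 - 1*144866 = (-108)**2 - 144866 = 11664 - 144866 = -133202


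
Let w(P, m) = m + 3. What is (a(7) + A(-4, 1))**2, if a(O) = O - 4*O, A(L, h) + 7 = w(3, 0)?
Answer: 625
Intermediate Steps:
w(P, m) = 3 + m
A(L, h) = -4 (A(L, h) = -7 + (3 + 0) = -7 + 3 = -4)
a(O) = -3*O
(a(7) + A(-4, 1))**2 = (-3*7 - 4)**2 = (-21 - 4)**2 = (-25)**2 = 625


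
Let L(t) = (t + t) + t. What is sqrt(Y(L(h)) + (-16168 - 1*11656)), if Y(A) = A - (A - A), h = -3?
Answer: I*sqrt(27833) ≈ 166.83*I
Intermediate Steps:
L(t) = 3*t (L(t) = 2*t + t = 3*t)
Y(A) = A (Y(A) = A - 1*0 = A + 0 = A)
sqrt(Y(L(h)) + (-16168 - 1*11656)) = sqrt(3*(-3) + (-16168 - 1*11656)) = sqrt(-9 + (-16168 - 11656)) = sqrt(-9 - 27824) = sqrt(-27833) = I*sqrt(27833)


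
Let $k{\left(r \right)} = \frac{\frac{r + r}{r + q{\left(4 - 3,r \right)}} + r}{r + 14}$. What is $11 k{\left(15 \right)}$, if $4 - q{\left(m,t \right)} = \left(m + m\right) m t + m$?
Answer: $\frac{275}{58} \approx 4.7414$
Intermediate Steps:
$q{\left(m,t \right)} = 4 - m - 2 t m^{2}$ ($q{\left(m,t \right)} = 4 - \left(\left(m + m\right) m t + m\right) = 4 - \left(2 m m t + m\right) = 4 - \left(2 m^{2} t + m\right) = 4 - \left(2 t m^{2} + m\right) = 4 - \left(m + 2 t m^{2}\right) = 4 - m - 2 t m^{2}$)
$k{\left(r \right)} = \frac{r + \frac{2 r}{3 - r}}{14 + r}$ ($k{\left(r \right)} = \frac{\frac{r + r}{r - \left(-3 + 2 r \left(4 - 3\right)^{2}\right)} + r}{r + 14} = \frac{\frac{2 r}{r - \left(-3 + 2 r 1^{2}\right)} + r}{14 + r} = \frac{\frac{2 r}{r - \left(-3 + 2 r 1\right)} + r}{14 + r} = \frac{\frac{2 r}{r - \left(-3 + 2 r\right)} + r}{14 + r} = \frac{\frac{2 r}{3 - r} + r}{14 + r} = \frac{r + \frac{2 r}{3 - r}}{14 + r}$)
$11 k{\left(15 \right)} = 11 \frac{15 \left(-5 + 15\right)}{-42 + 15^{2} + 11 \cdot 15} = 11 \cdot 15 \frac{1}{-42 + 225 + 165} \cdot 10 = 11 \cdot 15 \cdot \frac{1}{348} \cdot 10 = 11 \cdot \frac{25}{58} = \frac{275}{58}$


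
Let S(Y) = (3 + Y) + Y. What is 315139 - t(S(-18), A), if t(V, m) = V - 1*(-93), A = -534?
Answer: 315079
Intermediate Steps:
S(Y) = 3 + 2*Y
t(V, m) = 93 + V (t(V, m) = V + 93 = 93 + V)
315139 - t(S(-18), A) = 315139 - (93 + (3 + 2*(-18))) = 315139 - (93 + (3 - 36)) = 315139 - (93 - 33) = 315139 - 1*60 = 315139 - 60 = 315079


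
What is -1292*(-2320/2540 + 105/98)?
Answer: -181526/889 ≈ -204.19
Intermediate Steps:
-1292*(-2320/2540 + 105/98) = -1292*(-2320*1/2540 + 105*(1/98)) = -1292*(-116/127 + 15/14) = -1292*281/1778 = -181526/889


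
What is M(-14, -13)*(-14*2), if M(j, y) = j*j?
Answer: -5488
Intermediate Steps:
M(j, y) = j²
M(-14, -13)*(-14*2) = (-14)²*(-14*2) = 196*(-28) = -5488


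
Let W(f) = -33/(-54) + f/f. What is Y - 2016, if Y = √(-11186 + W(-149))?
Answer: -2016 + I*√402638/6 ≈ -2016.0 + 105.76*I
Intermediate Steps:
W(f) = 29/18 (W(f) = -33*(-1/54) + 1 = 11/18 + 1 = 29/18)
Y = I*√402638/6 (Y = √(-11186 + 29/18) = √(-201319/18) = I*√402638/6 ≈ 105.76*I)
Y - 2016 = I*√402638/6 - 2016 = -2016 + I*√402638/6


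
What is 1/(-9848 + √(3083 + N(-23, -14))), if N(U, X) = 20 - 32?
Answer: -9848/96980033 - √3071/96980033 ≈ -0.00010212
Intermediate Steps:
N(U, X) = -12
1/(-9848 + √(3083 + N(-23, -14))) = 1/(-9848 + √(3083 - 12)) = 1/(-9848 + √3071)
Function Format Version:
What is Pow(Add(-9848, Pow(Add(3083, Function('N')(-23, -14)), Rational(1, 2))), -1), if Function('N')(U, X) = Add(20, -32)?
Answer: Add(Rational(-9848, 96980033), Mul(Rational(-1, 96980033), Pow(3071, Rational(1, 2)))) ≈ -0.00010212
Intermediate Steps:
Function('N')(U, X) = -12
Pow(Add(-9848, Pow(Add(3083, Function('N')(-23, -14)), Rational(1, 2))), -1) = Pow(Add(-9848, Pow(Add(3083, -12), Rational(1, 2))), -1) = Pow(Add(-9848, Pow(3071, Rational(1, 2))), -1)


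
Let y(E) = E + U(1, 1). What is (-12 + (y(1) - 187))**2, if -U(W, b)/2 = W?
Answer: 40000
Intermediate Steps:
U(W, b) = -2*W
y(E) = -2 + E (y(E) = E - 2*1 = E - 2 = -2 + E)
(-12 + (y(1) - 187))**2 = (-12 + ((-2 + 1) - 187))**2 = (-12 + (-1 - 187))**2 = (-12 - 188)**2 = (-200)**2 = 40000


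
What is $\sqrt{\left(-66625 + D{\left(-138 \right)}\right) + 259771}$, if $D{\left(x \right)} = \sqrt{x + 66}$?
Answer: $\sqrt{193146 + 6 i \sqrt{2}} \approx 439.48 + 0.0096 i$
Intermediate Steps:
$D{\left(x \right)} = \sqrt{66 + x}$
$\sqrt{\left(-66625 + D{\left(-138 \right)}\right) + 259771} = \sqrt{\left(-66625 + \sqrt{66 - 138}\right) + 259771} = \sqrt{\left(-66625 + \sqrt{-72}\right) + 259771} = \sqrt{\left(-66625 + 6 i \sqrt{2}\right) + 259771} = \sqrt{193146 + 6 i \sqrt{2}}$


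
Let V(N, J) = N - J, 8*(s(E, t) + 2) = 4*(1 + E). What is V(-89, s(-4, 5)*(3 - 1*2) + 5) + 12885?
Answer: 25589/2 ≈ 12795.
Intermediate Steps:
s(E, t) = -3/2 + E/2 (s(E, t) = -2 + (4*(1 + E))/8 = -2 + (4 + 4*E)/8 = -2 + (½ + E/2) = -3/2 + E/2)
V(-89, s(-4, 5)*(3 - 1*2) + 5) + 12885 = (-89 - ((-3/2 + (½)*(-4))*(3 - 1*2) + 5)) + 12885 = (-89 - ((-3/2 - 2)*(3 - 2) + 5)) + 12885 = (-89 - (-7/2*1 + 5)) + 12885 = (-89 - (-7/2 + 5)) + 12885 = (-89 - 1*3/2) + 12885 = (-89 - 3/2) + 12885 = -181/2 + 12885 = 25589/2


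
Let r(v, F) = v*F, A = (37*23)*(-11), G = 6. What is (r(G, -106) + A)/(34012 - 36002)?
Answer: 9997/1990 ≈ 5.0236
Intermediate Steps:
A = -9361 (A = 851*(-11) = -9361)
r(v, F) = F*v
(r(G, -106) + A)/(34012 - 36002) = (-106*6 - 9361)/(34012 - 36002) = (-636 - 9361)/(-1990) = -9997*(-1/1990) = 9997/1990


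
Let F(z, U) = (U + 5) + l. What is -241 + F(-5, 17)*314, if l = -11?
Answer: 3213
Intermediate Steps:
F(z, U) = -6 + U (F(z, U) = (U + 5) - 11 = (5 + U) - 11 = -6 + U)
-241 + F(-5, 17)*314 = -241 + (-6 + 17)*314 = -241 + 11*314 = -241 + 3454 = 3213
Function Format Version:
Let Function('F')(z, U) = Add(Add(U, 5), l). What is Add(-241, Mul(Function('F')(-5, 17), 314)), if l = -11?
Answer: 3213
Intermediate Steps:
Function('F')(z, U) = Add(-6, U) (Function('F')(z, U) = Add(Add(U, 5), -11) = Add(Add(5, U), -11) = Add(-6, U))
Add(-241, Mul(Function('F')(-5, 17), 314)) = Add(-241, Mul(Add(-6, 17), 314)) = Add(-241, Mul(11, 314)) = Add(-241, 3454) = 3213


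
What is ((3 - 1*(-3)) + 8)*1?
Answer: 14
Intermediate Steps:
((3 - 1*(-3)) + 8)*1 = ((3 + 3) + 8)*1 = (6 + 8)*1 = 14*1 = 14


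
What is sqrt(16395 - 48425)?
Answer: I*sqrt(32030) ≈ 178.97*I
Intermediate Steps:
sqrt(16395 - 48425) = sqrt(-32030) = I*sqrt(32030)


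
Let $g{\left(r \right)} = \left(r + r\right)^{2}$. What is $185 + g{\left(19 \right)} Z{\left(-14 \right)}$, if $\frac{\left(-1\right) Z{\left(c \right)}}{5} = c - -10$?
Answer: $29065$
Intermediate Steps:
$Z{\left(c \right)} = -50 - 5 c$ ($Z{\left(c \right)} = - 5 \left(c - -10\right) = - 5 \left(c + 10\right) = - 5 \left(10 + c\right) = -50 - 5 c$)
$g{\left(r \right)} = 4 r^{2}$ ($g{\left(r \right)} = \left(2 r\right)^{2} = 4 r^{2}$)
$185 + g{\left(19 \right)} Z{\left(-14 \right)} = 185 + 4 \cdot 19^{2} \left(-50 - -70\right) = 185 + 4 \cdot 361 \left(-50 + 70\right) = 185 + 1444 \cdot 20 = 185 + 28880 = 29065$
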